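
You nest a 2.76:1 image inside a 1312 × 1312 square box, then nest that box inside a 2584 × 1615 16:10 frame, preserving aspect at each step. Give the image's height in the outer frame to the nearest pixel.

First fit — 2.76:1 into 1312×1312 spans the width: 1312.00 × 475.36.
The square canvas is height-limited in 2584×1615, giving 1615.00 × 1615.00; scale factor 1.2309.
The image scales with it: height 475.36 × 1.2309 ≈ 585.14.

585 px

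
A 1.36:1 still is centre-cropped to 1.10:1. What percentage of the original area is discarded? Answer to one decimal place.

19.1%

Going from 1.36:1 to 1.10:1 means cutting width while keeping height.
Fraction kept = (1.100)/(1.360) ≈ 80.88%, so 19.12% is lost.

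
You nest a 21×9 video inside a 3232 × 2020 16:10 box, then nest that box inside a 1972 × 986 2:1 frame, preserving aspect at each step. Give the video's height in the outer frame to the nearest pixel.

21×9 in 3232×2020: fills the width, so the video is 3232.00 × 1385.14.
The 16:10 canvas is height-limited in 1972×986, giving 1577.60 × 986.00; scale factor 0.4881.
So the video's height is 1385.14 × 0.4881 ≈ 676.11.

676 px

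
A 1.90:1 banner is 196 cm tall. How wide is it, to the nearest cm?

196 × 1.900 = 372.40.

372 cm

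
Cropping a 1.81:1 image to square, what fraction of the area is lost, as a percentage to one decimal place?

44.8%

square is narrower than 1.81:1, so the crop keeps the full height and trims the width.
Area ratio = (1.000)/(1.810) = 55.25%; the remaining 44.75% is cropped out.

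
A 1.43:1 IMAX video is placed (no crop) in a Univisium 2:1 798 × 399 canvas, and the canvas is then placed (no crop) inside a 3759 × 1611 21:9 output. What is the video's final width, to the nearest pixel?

2304 px

Inside the 798×399 canvas the video is height-limited at 570.57 × 399.00.
The Univisium 2:1 canvas is height-limited in 3759×1611, giving 3222.00 × 1611.00; scale factor 4.0376.
Applying the same ×4.0376: 570.57 → 2303.73.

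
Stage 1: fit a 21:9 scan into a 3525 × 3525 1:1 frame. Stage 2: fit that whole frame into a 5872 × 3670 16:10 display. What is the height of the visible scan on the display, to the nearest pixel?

1573 px

Inside the 3525×3525 canvas the scan is width-limited at 3525.00 × 1510.71.
1:1 in 5872×3670: fills the height, so the intermediate becomes 3670.00 × 3670.00 — a scale of ×1.0411.
Applying the same ×1.0411: 1510.71 → 1572.86.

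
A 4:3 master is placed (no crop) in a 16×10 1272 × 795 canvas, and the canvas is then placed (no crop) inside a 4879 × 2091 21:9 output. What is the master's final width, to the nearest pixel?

2788 px

Inside the 1272×795 canvas the master is height-limited at 1060.00 × 795.00.
16×10 in 4879×2091: fills the height, so the intermediate becomes 3345.60 × 2091.00 — a scale of ×2.6302.
So the master's width is 1060.00 × 2.6302 ≈ 2788.00.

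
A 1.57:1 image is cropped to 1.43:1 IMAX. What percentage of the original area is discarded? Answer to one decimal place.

8.9%

1.43:1 IMAX is narrower than 1.57:1, so the crop keeps the full height and trims the width.
Fraction kept = (1.430)/(1.570) ≈ 91.08%, so 8.92% is lost.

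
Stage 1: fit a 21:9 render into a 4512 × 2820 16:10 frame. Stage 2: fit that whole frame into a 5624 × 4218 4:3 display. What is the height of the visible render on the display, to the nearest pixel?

2410 px

Inside the 4512×2820 canvas the render is width-limited at 4512.00 × 1933.71.
The 16:10 canvas is width-limited in 5624×4218, giving 5624.00 × 3515.00; scale factor 1.2465.
Applying the same ×1.2465: 1933.71 → 2410.29.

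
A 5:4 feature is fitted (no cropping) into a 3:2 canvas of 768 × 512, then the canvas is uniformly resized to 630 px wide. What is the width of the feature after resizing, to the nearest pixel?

525 px

In the 768×512 frame the feature fills the height: width = 512 × 5/4 ≈ 640.00 px.
The frame scales by 630/768 = 0.8203; 640.00 × 0.8203 ≈ 525.00 px.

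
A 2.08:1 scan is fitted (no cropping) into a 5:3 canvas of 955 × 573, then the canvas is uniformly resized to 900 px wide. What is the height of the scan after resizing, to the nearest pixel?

433 px

Fitted into 955×573, the scan spans the width; its height is 955 / 2.080 ≈ 459.13 px.
Resizing to 900 px wide multiplies everything by 0.9424: 459.13 → 432.69 px.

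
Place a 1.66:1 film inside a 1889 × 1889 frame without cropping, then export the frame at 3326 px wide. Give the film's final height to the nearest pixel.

In the 1889×1889 frame the film fills the width: height = 1889 / 1.660 ≈ 1137.95 px.
Resizing to 3326 px wide multiplies everything by 1.7607: 1137.95 → 2003.61 px.

2004 px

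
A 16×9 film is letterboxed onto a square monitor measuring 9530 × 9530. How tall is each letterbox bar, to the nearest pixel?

2085 px

16×9 (1.778) > square (1.000), so the film fills the width.
That makes the image 5360.62 px tall (9530 × 9/16).
Leftover height: 9530 − 5360.62 = 4169.38 px → 2084.69 each side.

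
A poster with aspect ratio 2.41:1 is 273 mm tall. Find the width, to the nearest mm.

273 × 2.410 = 657.93.

658 mm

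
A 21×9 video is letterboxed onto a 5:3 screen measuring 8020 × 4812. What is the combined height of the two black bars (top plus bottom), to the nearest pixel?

21×9 (2.333) > 5:3 (1.667), so the video fills the width.
The video is 8020 × 9/21 ≈ 3437.14 px tall.
Leftover height: 4812 − 3437.14 = 1374.86 px.

1375 px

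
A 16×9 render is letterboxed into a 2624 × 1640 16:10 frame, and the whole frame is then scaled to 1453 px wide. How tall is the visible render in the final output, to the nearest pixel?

817 px

In the 2624×1640 frame the render fills the width: height = 2624 × 9/16 ≈ 1476.00 px.
Resizing to 1453 px wide multiplies everything by 0.5537: 1476.00 → 817.31 px.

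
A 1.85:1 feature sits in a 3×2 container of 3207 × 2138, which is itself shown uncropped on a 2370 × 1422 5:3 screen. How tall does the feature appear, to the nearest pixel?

1153 px

Inside the 3207×2138 canvas the feature is width-limited at 3207.00 × 1733.51.
3×2 in 2370×1422: fills the height, so the intermediate becomes 2133.00 × 1422.00 — a scale of ×0.6651.
Applying the same ×0.6651: 1733.51 → 1152.97.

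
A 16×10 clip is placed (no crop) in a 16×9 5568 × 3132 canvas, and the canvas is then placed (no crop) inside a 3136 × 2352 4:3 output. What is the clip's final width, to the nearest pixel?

2822 px

16×10 in 5568×3132: fills the height, so the clip is 5011.20 × 3132.00.
16×9 in 3136×2352: fills the width, so the intermediate becomes 3136.00 × 1764.00 — a scale of ×0.5632.
Applying the same ×0.5632: 5011.20 → 2822.40.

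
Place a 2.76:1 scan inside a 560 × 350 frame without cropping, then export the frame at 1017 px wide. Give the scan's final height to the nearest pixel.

At 560×350 the scan is width-limited, so height = 560 / 2.760 ≈ 202.90 px.
Scaling 560 → 1017 is ×1.8161, so the height becomes 202.90 × 1.8161 ≈ 368.48 px.

368 px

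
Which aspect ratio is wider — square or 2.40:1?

2.40:1

square = 1 and 2.4; 2.4 > 1.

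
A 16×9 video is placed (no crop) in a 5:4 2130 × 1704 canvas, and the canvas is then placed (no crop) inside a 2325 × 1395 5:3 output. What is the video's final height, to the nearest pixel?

First fit — 16×9 into 2130×1704 spans the width: 2130.00 × 1198.12.
Second fit — the 5:4 canvas into 2325×1395 spans the height: 1743.75 × 1395.00 (×0.8187 from 2130×1704).
The video scales with it: height 1198.12 × 0.8187 ≈ 980.86.

981 px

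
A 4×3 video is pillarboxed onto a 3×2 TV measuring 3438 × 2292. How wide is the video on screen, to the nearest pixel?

4×3 (1.333) < 3×2 (1.500), so the video fills the height.
The video is 2292 × 4/3 ≈ 3056.00 px wide.

3056 px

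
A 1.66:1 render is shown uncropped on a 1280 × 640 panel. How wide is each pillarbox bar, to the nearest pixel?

109 px

Since 1.660 < 2.000, the render is height-limited.
The render is 640 × 1.660 ≈ 1062.40 px wide.
1280 − 1062.40 = 217.60 px of bars (108.80 each).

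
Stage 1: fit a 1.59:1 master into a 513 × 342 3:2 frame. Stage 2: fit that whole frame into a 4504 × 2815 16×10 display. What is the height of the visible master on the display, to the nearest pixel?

First fit — 1.59:1 into 513×342 spans the width: 513.00 × 322.64.
Second fit — the 3:2 canvas into 4504×2815 spans the height: 4222.50 × 2815.00 (×8.2310 from 513×342).
Applying the same ×8.2310: 322.64 → 2655.66.

2656 px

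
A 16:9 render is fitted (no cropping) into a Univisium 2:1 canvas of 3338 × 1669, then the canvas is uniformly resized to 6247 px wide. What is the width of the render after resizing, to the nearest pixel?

5553 px

At 3338×1669 the render is height-limited, so width = 1669 × 16/9 ≈ 2967.11 px.
The frame scales by 6247/3338 = 1.8715; 2967.11 × 1.8715 ≈ 5552.89 px.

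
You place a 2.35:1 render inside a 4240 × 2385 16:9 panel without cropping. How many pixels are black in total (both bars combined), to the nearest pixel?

2462357 pixels

Since 2.350 > 1.778, the render is width-limited.
That makes the image 1804.2553 px tall (4240 / 2.350).
2385 − 1804.2553 = 580.7447 px of bars.
That's 580.7447 × 4240 ≈ 2462357 black pixels.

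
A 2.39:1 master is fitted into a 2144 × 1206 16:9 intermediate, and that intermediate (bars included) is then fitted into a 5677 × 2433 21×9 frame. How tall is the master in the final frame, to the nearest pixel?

Inside the 2144×1206 canvas the master is width-limited at 2144.00 × 897.07.
The 16:9 canvas is height-limited in 5677×2433, giving 4325.33 × 2433.00; scale factor 2.0174.
Applying the same ×2.0174: 897.07 → 1809.76.

1810 px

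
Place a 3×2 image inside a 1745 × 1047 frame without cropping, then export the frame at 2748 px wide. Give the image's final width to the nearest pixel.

2473 px

In the 1745×1047 frame the image fills the height: width = 1047 × 3/2 ≈ 1570.50 px.
The frame scales by 2748/1745 = 1.5748; 1570.50 × 1.5748 ≈ 2473.20 px.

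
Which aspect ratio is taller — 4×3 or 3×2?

4×3 = 1.333 and 3×2 = 1.5; 1.5 > 1.333. The smaller width-to-height ratio is the taller frame.

4×3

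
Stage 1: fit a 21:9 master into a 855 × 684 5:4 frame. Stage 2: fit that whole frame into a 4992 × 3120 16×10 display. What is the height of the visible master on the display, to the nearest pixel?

Inside the 855×684 canvas the master is width-limited at 855.00 × 366.43.
The 5:4 canvas is height-limited in 4992×3120, giving 3900.00 × 3120.00; scale factor 4.5614.
Applying the same ×4.5614: 366.43 → 1671.43.

1671 px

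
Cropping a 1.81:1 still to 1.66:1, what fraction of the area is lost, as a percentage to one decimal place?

8.3%

The height stays; only width is cut (since 1.66:1 is narrower than 1.81:1).
Area ratio = (1.660)/(1.810) = 91.71%; the remaining 8.29% is cropped out.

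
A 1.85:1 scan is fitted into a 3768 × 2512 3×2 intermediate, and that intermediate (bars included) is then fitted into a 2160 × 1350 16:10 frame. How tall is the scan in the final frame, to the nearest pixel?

1095 px

1.85:1 in 3768×2512: fills the width, so the scan is 3768.00 × 2036.76.
Second fit — the 3×2 canvas into 2160×1350 spans the height: 2025.00 × 1350.00 (×0.5374 from 3768×2512).
The scan scales with it: height 2036.76 × 0.5374 ≈ 1094.59.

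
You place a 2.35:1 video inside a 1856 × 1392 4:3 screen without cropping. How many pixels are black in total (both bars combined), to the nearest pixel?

Since 2.350 > 1.333, the video is width-limited.
Content height = 1856 / 2.350 ≈ 789.7872 px.
Black = 1392 − 789.7872 = 602.2128 px.
That's 602.2128 × 1856 ≈ 1117707 black pixels.

1117707 pixels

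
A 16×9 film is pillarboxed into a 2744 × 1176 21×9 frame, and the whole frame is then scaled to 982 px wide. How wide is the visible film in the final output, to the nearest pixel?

748 px

At 2744×1176 the film is height-limited, so width = 1176 × 16/9 ≈ 2090.67 px.
Scaling 2744 → 982 is ×0.3579, so the width becomes 2090.67 × 0.3579 ≈ 748.19 px.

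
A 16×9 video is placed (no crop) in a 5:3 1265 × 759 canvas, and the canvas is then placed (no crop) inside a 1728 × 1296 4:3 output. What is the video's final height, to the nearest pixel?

972 px

Inside the 1265×759 canvas the video is width-limited at 1265.00 × 711.56.
The 5:3 canvas is width-limited in 1728×1296, giving 1728.00 × 1036.80; scale factor 1.3660.
Applying the same ×1.3660: 711.56 → 972.00.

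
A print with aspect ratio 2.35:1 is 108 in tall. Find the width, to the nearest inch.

108 × 2.350 = 253.80.

254 in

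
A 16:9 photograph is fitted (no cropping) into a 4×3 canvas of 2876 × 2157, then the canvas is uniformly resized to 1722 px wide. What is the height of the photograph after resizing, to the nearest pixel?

Fitted into 2876×2157, the photograph spans the width; its height is 2876 × 9/16 ≈ 1617.75 px.
The frame scales by 1722/2876 = 0.5987; 1617.75 × 0.5987 ≈ 968.62 px.

969 px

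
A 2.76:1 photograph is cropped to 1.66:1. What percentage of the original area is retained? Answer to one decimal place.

1.66:1 is narrower than 2.76:1, so the crop keeps the full height and trims the width.
Fraction kept = (1.660)/(2.760) ≈ 60.14%.

60.1%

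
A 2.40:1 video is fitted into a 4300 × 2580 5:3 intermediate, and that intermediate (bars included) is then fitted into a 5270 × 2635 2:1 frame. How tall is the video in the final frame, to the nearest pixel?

2.40:1 in 4300×2580: fills the width, so the video is 4300.00 × 1791.67.
Second fit — the 5:3 canvas into 5270×2635 spans the height: 4391.67 × 2635.00 (×1.0213 from 4300×2580).
The video scales with it: height 1791.67 × 1.0213 ≈ 1829.86.

1830 px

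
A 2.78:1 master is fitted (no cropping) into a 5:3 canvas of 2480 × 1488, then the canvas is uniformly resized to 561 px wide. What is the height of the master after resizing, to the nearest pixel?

In the 2480×1488 frame the master fills the width: height = 2480 / 2.780 ≈ 892.09 px.
Scaling 2480 → 561 is ×0.2262, so the height becomes 892.09 × 0.2262 ≈ 201.80 px.

202 px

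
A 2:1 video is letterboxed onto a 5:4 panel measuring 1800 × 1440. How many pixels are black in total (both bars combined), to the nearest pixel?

972000 pixels

Since 2.000 > 1.250, the video is width-limited.
That makes the image 900.0000 px tall (1800 × 1/2).
Black = 1440 − 900.0000 = 540.0000 px.
Across the 1800-px span: 540.0000 × 1800 ≈ 972000 px.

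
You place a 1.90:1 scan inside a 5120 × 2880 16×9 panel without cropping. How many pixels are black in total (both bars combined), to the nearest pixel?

948547 pixels

1.90:1 (1.900) > 16×9 (1.778), so the scan fills the width.
That makes the image 2694.7368 px tall (5120 / 1.900).
Leftover height: 2880 − 2694.7368 = 185.2632 px.
Bar area = 185.2632 × 5120 ≈ 948547 px.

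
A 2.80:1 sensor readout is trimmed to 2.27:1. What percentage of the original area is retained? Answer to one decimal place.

Going from 2.80:1 to 2.27:1 means cutting width while keeping height.
Fraction kept = (2.270)/(2.800) ≈ 81.07%.

81.1%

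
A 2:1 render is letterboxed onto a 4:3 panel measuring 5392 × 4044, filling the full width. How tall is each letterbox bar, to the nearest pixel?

Content height = 5392 × 1/2 ≈ 2696.00 px.
Black = 4044 − 2696.00 = 1348.00 px, or 674.00 per bar.

674 px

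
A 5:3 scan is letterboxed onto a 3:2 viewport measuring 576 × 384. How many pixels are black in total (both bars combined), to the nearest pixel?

22118 pixels

5:3 (1.667) > 3:2 (1.500), so the scan fills the width.
That makes the image 345.6000 px tall (576 × 3/5).
Black = 384 − 345.6000 = 38.4000 px.
Bar area = 38.4000 × 576 ≈ 22118 px.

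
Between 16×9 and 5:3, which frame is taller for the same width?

5:3

16×9 = 1.778 and 5:3 = 1.667; 1.778 > 1.667. The smaller width-to-height ratio is the taller frame.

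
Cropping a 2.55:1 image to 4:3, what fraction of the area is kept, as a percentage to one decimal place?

Going from 2.55:1 to 4:3 means cutting width while keeping height.
Fraction kept = (1.333)/(2.550) ≈ 52.29%.

52.3%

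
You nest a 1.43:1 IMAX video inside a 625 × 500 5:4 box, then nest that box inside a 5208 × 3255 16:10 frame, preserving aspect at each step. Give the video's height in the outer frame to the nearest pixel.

2845 px

1.43:1 IMAX in 625×500: fills the width, so the video is 625.00 × 437.06.
Second fit — the 5:4 canvas into 5208×3255 spans the height: 4068.75 × 3255.00 (×6.5100 from 625×500).
So the video's height is 437.06 × 6.5100 ≈ 2845.28.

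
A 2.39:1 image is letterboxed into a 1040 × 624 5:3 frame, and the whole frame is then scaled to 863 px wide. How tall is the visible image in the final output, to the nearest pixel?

At 1040×624 the image is width-limited, so height = 1040 / 2.390 ≈ 435.15 px.
Resizing to 863 px wide multiplies everything by 0.8298: 435.15 → 361.09 px.

361 px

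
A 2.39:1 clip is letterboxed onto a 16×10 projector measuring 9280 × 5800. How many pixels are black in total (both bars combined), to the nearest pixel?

2.39:1 (2.390) > 16×10 (1.600), so the clip fills the width.
The clip is 9280 / 2.390 ≈ 3882.8452 px tall.
5800 − 3882.8452 = 1917.1548 px of bars.
Across the 9280-px span: 1917.1548 × 9280 ≈ 17791197 px.

17791197 pixels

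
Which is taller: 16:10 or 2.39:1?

16:10 = 1.6 and 2.39; 2.39 > 1.6. The smaller width-to-height ratio is the taller frame.

16:10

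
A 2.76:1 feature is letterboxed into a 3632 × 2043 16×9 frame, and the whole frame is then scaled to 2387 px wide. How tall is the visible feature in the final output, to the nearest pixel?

Fitted into 3632×2043, the feature spans the width; its height is 3632 / 2.760 ≈ 1315.94 px.
Scaling 3632 → 2387 is ×0.6572, so the height becomes 1315.94 × 0.6572 ≈ 864.86 px.

865 px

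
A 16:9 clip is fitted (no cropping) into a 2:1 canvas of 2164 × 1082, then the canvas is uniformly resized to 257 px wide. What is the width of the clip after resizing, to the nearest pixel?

At 2164×1082 the clip is height-limited, so width = 1082 × 16/9 ≈ 1923.56 px.
Scaling 2164 → 257 is ×0.1188, so the width becomes 1923.56 × 0.1188 ≈ 228.44 px.

228 px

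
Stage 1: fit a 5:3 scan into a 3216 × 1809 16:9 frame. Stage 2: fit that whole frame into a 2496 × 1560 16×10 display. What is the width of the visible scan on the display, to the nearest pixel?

5:3 in 3216×1809: fills the height, so the scan is 3015.00 × 1809.00.
The 16:9 canvas is width-limited in 2496×1560, giving 2496.00 × 1404.00; scale factor 0.7761.
The scan scales with it: width 3015.00 × 0.7761 ≈ 2340.00.

2340 px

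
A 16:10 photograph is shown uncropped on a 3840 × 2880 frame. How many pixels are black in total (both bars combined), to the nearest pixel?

16:10 (1.600) > 4×3 (1.333), so the photograph fills the width.
That makes the image 2400.0000 px tall (3840 × 10/16).
2880 − 2400.0000 = 480.0000 px of bars.
Across the 3840-px span: 480.0000 × 3840 ≈ 1843200 px.

1843200 pixels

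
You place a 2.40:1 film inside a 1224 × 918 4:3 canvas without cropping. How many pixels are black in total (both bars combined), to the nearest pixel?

2.40:1 is wider than 4:3, so it spans the full width.
The film is 1224 / 2.400 ≈ 510.0000 px tall.
918 − 510.0000 = 408.0000 px of bars.
Bar area = 408.0000 × 1224 ≈ 499392 px.

499392 pixels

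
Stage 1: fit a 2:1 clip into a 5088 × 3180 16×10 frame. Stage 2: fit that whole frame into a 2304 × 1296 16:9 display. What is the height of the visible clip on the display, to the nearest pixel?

2:1 in 5088×3180: fills the width, so the clip is 5088.00 × 2544.00.
Second fit — the 16×10 canvas into 2304×1296 spans the height: 2073.60 × 1296.00 (×0.4075 from 5088×3180).
Applying the same ×0.4075: 2544.00 → 1036.80.

1037 px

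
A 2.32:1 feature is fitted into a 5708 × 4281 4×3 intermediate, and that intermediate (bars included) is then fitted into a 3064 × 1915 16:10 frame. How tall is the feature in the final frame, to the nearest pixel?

1101 px

2.32:1 in 5708×4281: fills the width, so the feature is 5708.00 × 2460.34.
Second fit — the 4×3 canvas into 3064×1915 spans the height: 2553.33 × 1915.00 (×0.4473 from 5708×4281).
So the feature's height is 2460.34 × 0.4473 ≈ 1100.57.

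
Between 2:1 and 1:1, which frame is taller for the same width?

1:1

2 and 1; 2 > 1. The smaller width-to-height ratio is the taller frame.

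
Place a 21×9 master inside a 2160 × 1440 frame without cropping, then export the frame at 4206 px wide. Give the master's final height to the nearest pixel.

1803 px

Fitted into 2160×1440, the master spans the width; its height is 2160 × 9/21 ≈ 925.71 px.
The frame scales by 4206/2160 = 1.9472; 925.71 × 1.9472 ≈ 1802.57 px.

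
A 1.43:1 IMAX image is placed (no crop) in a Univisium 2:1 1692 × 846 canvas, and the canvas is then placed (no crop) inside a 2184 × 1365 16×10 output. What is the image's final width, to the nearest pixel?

1.43:1 IMAX in 1692×846: fills the height, so the image is 1209.78 × 846.00.
Second fit — the Univisium 2:1 canvas into 2184×1365 spans the width: 2184.00 × 1092.00 (×1.2908 from 1692×846).
So the image's width is 1209.78 × 1.2908 ≈ 1561.56.

1562 px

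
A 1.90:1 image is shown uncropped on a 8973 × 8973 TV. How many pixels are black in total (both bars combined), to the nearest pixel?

38138556 pixels

Since 1.900 > 1.000, the image is width-limited.
Content height = 8973 / 1.900 ≈ 4722.6316 px.
Leftover height: 8973 − 4722.6316 = 4250.3684 px.
That's 4250.3684 × 8973 ≈ 38138556 black pixels.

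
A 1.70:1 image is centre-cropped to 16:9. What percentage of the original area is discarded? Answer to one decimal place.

4.4%

Going from 1.70:1 to 16:9 means cutting height while keeping width.
Area ratio = (1.700)/(1.778) = 95.62%; the remaining 4.38% is cropped out.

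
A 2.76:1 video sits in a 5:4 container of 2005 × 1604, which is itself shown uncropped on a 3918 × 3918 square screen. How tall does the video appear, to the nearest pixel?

1420 px

First fit — 2.76:1 into 2005×1604 spans the width: 2005.00 × 726.45.
The 5:4 canvas is width-limited in 3918×3918, giving 3918.00 × 3134.40; scale factor 1.9541.
Applying the same ×1.9541: 726.45 → 1419.57.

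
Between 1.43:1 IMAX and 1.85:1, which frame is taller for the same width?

1.43:1 IMAX

1.43 and 1.85; 1.85 > 1.43. The smaller width-to-height ratio is the taller frame.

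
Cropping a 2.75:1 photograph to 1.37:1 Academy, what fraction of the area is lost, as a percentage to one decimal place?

50.2%

Going from 2.75:1 to 1.37:1 Academy means cutting width while keeping height.
Area ratio = (1.370)/(2.750) = 49.82%; the remaining 50.18% is cropped out.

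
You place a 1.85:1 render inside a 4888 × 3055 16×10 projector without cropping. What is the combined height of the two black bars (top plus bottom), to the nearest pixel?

1.85:1 (1.850) > 16×10 (1.600), so the render fills the width.
Content height = 4888 / 1.850 ≈ 2642.16 px.
Leftover height: 3055 − 2642.16 = 412.84 px.

413 px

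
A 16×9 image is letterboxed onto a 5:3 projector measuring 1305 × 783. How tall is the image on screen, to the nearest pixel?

734 px

16×9 is wider than 5:3, so it spans the full width.
Content height = 1305 × 9/16 ≈ 734.06 px.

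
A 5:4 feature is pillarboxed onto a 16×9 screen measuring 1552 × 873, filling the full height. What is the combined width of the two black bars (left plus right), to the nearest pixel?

461 px

The feature is 873 × 5/4 ≈ 1091.25 px wide.
1552 − 1091.25 = 460.75 px of bars.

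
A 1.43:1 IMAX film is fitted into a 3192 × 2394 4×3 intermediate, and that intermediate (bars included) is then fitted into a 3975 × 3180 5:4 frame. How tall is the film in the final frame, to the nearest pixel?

2780 px

First fit — 1.43:1 IMAX into 3192×2394 spans the width: 3192.00 × 2232.17.
The 4×3 canvas is width-limited in 3975×3180, giving 3975.00 × 2981.25; scale factor 1.2453.
So the film's height is 2232.17 × 1.2453 ≈ 2779.72.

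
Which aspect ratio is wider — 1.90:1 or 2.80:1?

1.9 and 2.8; 2.8 > 1.9.

2.80:1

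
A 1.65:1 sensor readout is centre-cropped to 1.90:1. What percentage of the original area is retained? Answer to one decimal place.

The width stays; only height is cut (since 1.90:1 is wider than 1.65:1).
Area ratio = (1.650)/(1.900) = 86.84% retained.

86.8%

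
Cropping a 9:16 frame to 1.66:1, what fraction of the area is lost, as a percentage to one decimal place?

The width stays; only height is cut (since 1.66:1 is wider than 9:16).
Area ratio = (0.562)/(1.660) = 33.89%; the remaining 66.11% is cropped out.

66.1%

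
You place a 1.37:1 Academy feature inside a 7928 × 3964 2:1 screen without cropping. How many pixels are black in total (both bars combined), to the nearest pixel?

9899376 pixels

1.37:1 Academy (1.370) < 2:1 (2.000), so the feature fills the height.
That makes the image 5430.6800 px wide (3964 × 1.370).
Black = 7928 − 5430.6800 = 2497.3200 px.
That's 2497.3200 × 3964 ≈ 9899376 black pixels.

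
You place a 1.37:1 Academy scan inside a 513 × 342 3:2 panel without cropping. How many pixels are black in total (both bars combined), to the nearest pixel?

15205 pixels

1.37:1 Academy is narrower than 3:2, so it spans the full height.
That makes the image 468.5400 px wide (342 × 1.370).
513 − 468.5400 = 44.4600 px of bars.
Across the 342-px span: 44.4600 × 342 ≈ 15205 px.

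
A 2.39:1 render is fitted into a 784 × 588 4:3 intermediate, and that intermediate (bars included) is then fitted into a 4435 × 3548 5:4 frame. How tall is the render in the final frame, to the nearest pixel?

Inside the 784×588 canvas the render is width-limited at 784.00 × 328.03.
Second fit — the 4:3 canvas into 4435×3548 spans the width: 4435.00 × 3326.25 (×5.6569 from 784×588).
The render scales with it: height 328.03 × 5.6569 ≈ 1855.65.

1856 px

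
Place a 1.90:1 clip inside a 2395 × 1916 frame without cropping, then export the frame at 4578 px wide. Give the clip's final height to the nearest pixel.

Fitted into 2395×1916, the clip spans the width; its height is 2395 / 1.900 ≈ 1260.53 px.
The frame scales by 4578/2395 = 1.9115; 1260.53 × 1.9115 ≈ 2409.47 px.

2409 px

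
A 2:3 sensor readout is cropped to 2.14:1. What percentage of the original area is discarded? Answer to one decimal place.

68.8%

The width stays; only height is cut (since 2.14:1 is wider than 2:3).
Fraction kept = (0.667)/(2.140) ≈ 31.15%, so 68.85% is lost.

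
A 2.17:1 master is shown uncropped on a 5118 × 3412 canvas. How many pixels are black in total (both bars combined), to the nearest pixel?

Since 2.170 > 1.500, the master is width-limited.
Content height = 5118 / 2.170 ≈ 2358.5253 px.
Black = 3412 − 2358.5253 = 1053.4747 px.
That's 1053.4747 × 5118 ≈ 5391683 black pixels.

5391683 pixels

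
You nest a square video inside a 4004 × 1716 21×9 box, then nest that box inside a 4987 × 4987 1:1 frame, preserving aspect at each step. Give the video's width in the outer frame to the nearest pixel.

2137 px

First fit — square into 4004×1716 spans the height: 1716.00 × 1716.00.
21×9 in 4987×4987: fills the width, so the intermediate becomes 4987.00 × 2137.29 — a scale of ×1.2455.
So the video's width is 1716.00 × 1.2455 ≈ 2137.29.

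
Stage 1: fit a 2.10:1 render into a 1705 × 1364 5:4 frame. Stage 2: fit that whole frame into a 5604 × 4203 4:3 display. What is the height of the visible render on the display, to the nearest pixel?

Inside the 1705×1364 canvas the render is width-limited at 1705.00 × 811.90.
Second fit — the 5:4 canvas into 5604×4203 spans the height: 5253.75 × 4203.00 (×3.0814 from 1705×1364).
So the render's height is 811.90 × 3.0814 ≈ 2501.79.

2502 px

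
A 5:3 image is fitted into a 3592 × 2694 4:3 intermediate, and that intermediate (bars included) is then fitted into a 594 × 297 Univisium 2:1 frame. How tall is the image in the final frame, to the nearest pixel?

238 px

Inside the 3592×2694 canvas the image is width-limited at 3592.00 × 2155.20.
The 4:3 canvas is height-limited in 594×297, giving 396.00 × 297.00; scale factor 0.1102.
The image scales with it: height 2155.20 × 0.1102 ≈ 237.60.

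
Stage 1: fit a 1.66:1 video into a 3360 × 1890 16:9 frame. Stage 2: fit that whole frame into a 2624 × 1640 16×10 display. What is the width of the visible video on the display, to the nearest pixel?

2450 px

Inside the 3360×1890 canvas the video is height-limited at 3137.40 × 1890.00.
The 16:9 canvas is width-limited in 2624×1640, giving 2624.00 × 1476.00; scale factor 0.7810.
The video scales with it: width 3137.40 × 0.7810 ≈ 2450.16.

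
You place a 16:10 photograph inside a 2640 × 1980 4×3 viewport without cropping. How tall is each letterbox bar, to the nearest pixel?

165 px

Since 1.600 > 1.333, the photograph is width-limited.
Content height = 2640 × 10/16 ≈ 1650.00 px.
1980 − 1650.00 = 330.00 px of bars (165.00 each).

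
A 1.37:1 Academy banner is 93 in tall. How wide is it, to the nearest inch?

127 in

At 1.37:1 Academy, 93 × 1.370 ≈ 127.41.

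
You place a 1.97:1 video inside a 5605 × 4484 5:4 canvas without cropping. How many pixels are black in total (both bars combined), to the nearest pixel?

1.97:1 (1.970) > 5:4 (1.250), so the video fills the width.
The video is 5605 / 1.970 ≈ 2845.1777 px tall.
4484 − 2845.1777 = 1638.8223 px of bars.
Across the 5605-px span: 1638.8223 × 5605 ≈ 9185599 px.

9185599 pixels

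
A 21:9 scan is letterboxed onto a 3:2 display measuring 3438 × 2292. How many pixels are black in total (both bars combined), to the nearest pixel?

2814249 pixels

21:9 (2.333) > 3:2 (1.500), so the scan fills the width.
That makes the image 1473.4286 px tall (3438 × 9/21).
Leftover height: 2292 − 1473.4286 = 818.5714 px.
Bar area = 818.5714 × 3438 ≈ 2814249 px.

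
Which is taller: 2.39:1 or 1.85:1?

1.85:1

2.39 and 1.85; 2.39 > 1.85. The smaller width-to-height ratio is the taller frame.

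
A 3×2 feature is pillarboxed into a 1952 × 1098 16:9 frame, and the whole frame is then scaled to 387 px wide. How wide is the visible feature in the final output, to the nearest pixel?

327 px

In the 1952×1098 frame the feature fills the height: width = 1098 × 3/2 ≈ 1647.00 px.
The frame scales by 387/1952 = 0.1983; 1647.00 × 0.1983 ≈ 326.53 px.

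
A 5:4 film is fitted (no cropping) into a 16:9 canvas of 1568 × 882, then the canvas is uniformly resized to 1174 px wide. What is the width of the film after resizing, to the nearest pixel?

In the 1568×882 frame the film fills the height: width = 882 × 5/4 ≈ 1102.50 px.
The frame scales by 1174/1568 = 0.7487; 1102.50 × 0.7487 ≈ 825.47 px.

825 px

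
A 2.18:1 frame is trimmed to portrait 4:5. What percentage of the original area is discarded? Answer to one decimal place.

portrait 4:5 is narrower than 2.18:1, so the crop keeps the full height and trims the width.
Fraction kept = (0.800)/(2.180) ≈ 36.70%, so 63.30% is lost.

63.3%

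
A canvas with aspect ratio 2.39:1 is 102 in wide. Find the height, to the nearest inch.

102 / 2.390 = 42.68.

43 in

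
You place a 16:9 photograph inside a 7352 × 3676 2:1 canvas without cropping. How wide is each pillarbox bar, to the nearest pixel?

408 px

16:9 (1.778) < 2:1 (2.000), so the photograph fills the height.
That makes the image 6535.11 px wide (3676 × 16/9).
7352 − 6535.11 = 816.89 px of bars (408.44 each).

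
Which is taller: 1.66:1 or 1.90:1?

1.66 and 1.9; 1.9 > 1.66. The smaller width-to-height ratio is the taller frame.

1.66:1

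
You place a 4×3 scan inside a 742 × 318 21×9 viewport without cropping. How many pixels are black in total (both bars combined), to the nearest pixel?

101124 pixels

4×3 is narrower than 21×9, so it spans the full height.
That makes the image 424.0000 px wide (318 × 4/3).
Black = 742 − 424.0000 = 318.0000 px.
That's 318.0000 × 318 ≈ 101124 black pixels.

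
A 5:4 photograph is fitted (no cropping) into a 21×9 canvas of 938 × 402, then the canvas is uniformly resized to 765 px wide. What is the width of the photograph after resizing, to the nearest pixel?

In the 938×402 frame the photograph fills the height: width = 402 × 5/4 ≈ 502.50 px.
Resizing to 765 px wide multiplies everything by 0.8156: 502.50 → 409.82 px.

410 px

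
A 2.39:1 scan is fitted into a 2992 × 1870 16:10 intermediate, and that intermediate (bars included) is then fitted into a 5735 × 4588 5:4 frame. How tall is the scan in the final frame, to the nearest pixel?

2400 px

2.39:1 in 2992×1870: fills the width, so the scan is 2992.00 × 1251.88.
The 16:10 canvas is width-limited in 5735×4588, giving 5735.00 × 3584.38; scale factor 1.9168.
So the scan's height is 1251.88 × 1.9168 ≈ 2399.58.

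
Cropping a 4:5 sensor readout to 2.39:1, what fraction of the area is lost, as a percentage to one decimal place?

66.5%

2.39:1 is wider than 4:5, so the crop keeps the full width and trims the height.
Area ratio = (0.800)/(2.390) = 33.47%; the remaining 66.53% is cropped out.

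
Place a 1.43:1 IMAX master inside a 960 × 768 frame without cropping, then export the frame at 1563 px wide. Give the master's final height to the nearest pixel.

Fitted into 960×768, the master spans the width; its height is 960 / 1.430 ≈ 671.33 px.
The frame scales by 1563/960 = 1.6281; 671.33 × 1.6281 ≈ 1093.01 px.

1093 px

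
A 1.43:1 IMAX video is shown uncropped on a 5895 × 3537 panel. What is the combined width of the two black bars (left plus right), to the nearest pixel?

1.43:1 IMAX (1.430) < 5:3 (1.667), so the video fills the height.
Content width = 3537 × 1.430 ≈ 5057.91 px.
Leftover width: 5895 − 5057.91 = 837.09 px.

837 px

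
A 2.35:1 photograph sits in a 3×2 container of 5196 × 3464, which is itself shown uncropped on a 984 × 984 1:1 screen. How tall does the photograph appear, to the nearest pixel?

419 px

2.35:1 in 5196×3464: fills the width, so the photograph is 5196.00 × 2211.06.
Second fit — the 3×2 canvas into 984×984 spans the width: 984.00 × 656.00 (×0.1894 from 5196×3464).
So the photograph's height is 2211.06 × 0.1894 ≈ 418.72.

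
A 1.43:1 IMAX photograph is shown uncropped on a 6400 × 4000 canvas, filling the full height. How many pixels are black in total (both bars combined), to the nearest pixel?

2720000 pixels

Content width = 4000 × 1.430 ≈ 5720.0000 px.
6400 − 5720.0000 = 680.0000 px of bars.
That's 680.0000 × 4000 ≈ 2720000 black pixels.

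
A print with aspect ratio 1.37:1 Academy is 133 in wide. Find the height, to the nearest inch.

97 in

133 / 1.370 = 97.08.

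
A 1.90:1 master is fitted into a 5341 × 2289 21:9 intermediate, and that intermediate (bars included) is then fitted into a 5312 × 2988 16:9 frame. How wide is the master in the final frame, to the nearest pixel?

1.90:1 in 5341×2289: fills the height, so the master is 4349.10 × 2289.00.
21:9 in 5312×2988: fills the width, so the intermediate becomes 5312.00 × 2276.57 — a scale of ×0.9946.
So the master's width is 4349.10 × 0.9946 ≈ 4325.49.

4325 px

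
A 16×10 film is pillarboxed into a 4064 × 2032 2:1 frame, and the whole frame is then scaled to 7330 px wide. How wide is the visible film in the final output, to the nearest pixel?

5864 px

In the 4064×2032 frame the film fills the height: width = 2032 × 16/10 ≈ 3251.20 px.
Resizing to 7330 px wide multiplies everything by 1.8036: 3251.20 → 5864.00 px.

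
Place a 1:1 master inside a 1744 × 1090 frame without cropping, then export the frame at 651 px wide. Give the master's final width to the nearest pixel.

407 px

At 1744×1090 the master is height-limited, so width = 1090 × 1/1 ≈ 1090.00 px.
The frame scales by 651/1744 = 0.3733; 1090.00 × 0.3733 ≈ 406.88 px.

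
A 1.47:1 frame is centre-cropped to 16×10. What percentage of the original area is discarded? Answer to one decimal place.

16×10 is wider than 1.47:1, so the crop keeps the full width and trims the height.
Fraction kept = (1.470)/(1.600) ≈ 91.88%, so 8.12% is lost.

8.1%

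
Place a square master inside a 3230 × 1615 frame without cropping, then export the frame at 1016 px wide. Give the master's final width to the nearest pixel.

508 px

In the 3230×1615 frame the master fills the height: width = 1615 × 1/1 ≈ 1615.00 px.
The frame scales by 1016/3230 = 0.3146; 1615.00 × 0.3146 ≈ 508.00 px.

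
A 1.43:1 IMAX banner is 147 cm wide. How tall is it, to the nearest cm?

103 cm

147 / 1.430 = 102.80.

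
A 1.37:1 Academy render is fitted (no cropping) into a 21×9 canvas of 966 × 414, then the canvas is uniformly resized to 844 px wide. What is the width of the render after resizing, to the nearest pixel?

496 px

Fitted into 966×414, the render spans the height; its width is 414 × 1.370 ≈ 567.18 px.
Resizing to 844 px wide multiplies everything by 0.8737: 567.18 → 495.55 px.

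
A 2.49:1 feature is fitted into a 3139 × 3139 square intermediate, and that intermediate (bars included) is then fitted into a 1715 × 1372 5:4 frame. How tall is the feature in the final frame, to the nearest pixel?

First fit — 2.49:1 into 3139×3139 spans the width: 3139.00 × 1260.64.
The square canvas is height-limited in 1715×1372, giving 1372.00 × 1372.00; scale factor 0.4371.
So the feature's height is 1260.64 × 0.4371 ≈ 551.00.

551 px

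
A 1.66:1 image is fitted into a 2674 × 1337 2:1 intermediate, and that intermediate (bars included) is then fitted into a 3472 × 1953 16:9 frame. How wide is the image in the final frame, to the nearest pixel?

2882 px

1.66:1 in 2674×1337: fills the height, so the image is 2219.42 × 1337.00.
The 2:1 canvas is width-limited in 3472×1953, giving 3472.00 × 1736.00; scale factor 1.2984.
The image scales with it: width 2219.42 × 1.2984 ≈ 2881.76.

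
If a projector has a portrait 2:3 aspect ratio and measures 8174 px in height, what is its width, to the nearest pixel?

5449 px

At portrait 2:3, 8174 × 2/3 ≈ 5449.33.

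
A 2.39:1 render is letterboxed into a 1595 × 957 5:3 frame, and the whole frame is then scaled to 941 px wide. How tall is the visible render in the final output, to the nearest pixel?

394 px

Fitted into 1595×957, the render spans the width; its height is 1595 / 2.390 ≈ 667.36 px.
The frame scales by 941/1595 = 0.5900; 667.36 × 0.5900 ≈ 393.72 px.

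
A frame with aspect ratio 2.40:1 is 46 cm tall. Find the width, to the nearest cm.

46 × 2.400 = 110.40.

110 cm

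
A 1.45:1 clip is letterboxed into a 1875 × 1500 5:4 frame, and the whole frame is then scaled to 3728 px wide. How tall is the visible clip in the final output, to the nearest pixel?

Fitted into 1875×1500, the clip spans the width; its height is 1875 / 1.450 ≈ 1293.10 px.
Scaling 1875 → 3728 is ×1.9883, so the height becomes 1293.10 × 1.9883 ≈ 2571.03 px.

2571 px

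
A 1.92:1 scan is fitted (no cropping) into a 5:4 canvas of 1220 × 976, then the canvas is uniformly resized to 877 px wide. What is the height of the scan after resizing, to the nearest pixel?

457 px

At 1220×976 the scan is width-limited, so height = 1220 / 1.920 ≈ 635.42 px.
The frame scales by 877/1220 = 0.7189; 635.42 × 0.7189 ≈ 456.77 px.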